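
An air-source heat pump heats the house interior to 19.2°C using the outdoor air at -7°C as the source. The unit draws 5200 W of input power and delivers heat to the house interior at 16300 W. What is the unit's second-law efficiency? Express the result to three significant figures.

COP_actual = Q̇_H/Ẇ = 16300/5200 = 3.135.
In absolute terms T_C = 266.15 K and T_H = 292.35 K, so ΔT = 26.20 K.
COP_Carnot = T_H/ΔT = 292.35/26.20 = 11.16.
η_II = COP_actual/COP_Carnot = 3.135/11.16 = 0.2809.

0.281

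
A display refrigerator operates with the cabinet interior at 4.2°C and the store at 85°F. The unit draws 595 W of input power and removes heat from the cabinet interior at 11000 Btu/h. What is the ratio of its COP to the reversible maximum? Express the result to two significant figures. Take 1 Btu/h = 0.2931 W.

0.49

Converting, Q̇_C = 11000 Btu/h = 3224 W, so COP_actual = Q̇_C/Ẇ = 3224/595.0 = 5.419.
In absolute terms T_C = 277.35 K and T_H = 302.59 K, so ΔT = 25.24 K.
COP_Carnot = T_C/ΔT = 277.35/25.24 = 10.99.
η_II = COP_actual/COP_Carnot = 5.419/10.99 = 0.4932.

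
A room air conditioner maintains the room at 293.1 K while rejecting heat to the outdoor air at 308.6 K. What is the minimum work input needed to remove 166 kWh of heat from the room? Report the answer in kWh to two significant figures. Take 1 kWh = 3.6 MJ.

The reservoir spacing is ΔT = 308.6 − 293.1 = 15.50 K.
The reversible limit is COP_R = T_C/ΔT = 18.91, so W_min = Q_C/COP = Q_C·ΔT/T_C.
W_min = 166.0 × 15.50/293.10 = 8.779 kWh.

8.8 kWh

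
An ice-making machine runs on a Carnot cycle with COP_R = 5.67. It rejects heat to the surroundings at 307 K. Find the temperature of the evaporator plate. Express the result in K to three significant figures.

For a Carnot refrigerator COP_R = T_C/(T_H − T_C), so T_C = COP·T_H/(1 + COP).
With T_H = 307.00 K, T_C = 5.67 × 307.00/6.670 = 260.97 K.

261 K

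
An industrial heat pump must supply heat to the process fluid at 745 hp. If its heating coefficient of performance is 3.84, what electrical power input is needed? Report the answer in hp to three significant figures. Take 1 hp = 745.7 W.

194 hp

Ẇ = Q̇_H/COP_HP = 745.0/3.84 = 194.0 hp.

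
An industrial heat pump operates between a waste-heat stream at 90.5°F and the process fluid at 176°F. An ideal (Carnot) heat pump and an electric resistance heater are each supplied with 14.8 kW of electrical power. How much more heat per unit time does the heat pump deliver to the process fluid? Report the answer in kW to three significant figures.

In absolute terms T_C = 305.65 K and T_H = 353.15 K, so ΔT = 47.50 K.
COP_Carnot = T_H/ΔT = 353.15/47.50 = 7.435.
The heat pump delivers Q̇_H = COP × Ẇ = 110.0 kW; the resistance heater delivers Ẇ = 14.80 kW.
Extra = (COP − 1)·Ẇ = 95.23 kW.

95.2 kW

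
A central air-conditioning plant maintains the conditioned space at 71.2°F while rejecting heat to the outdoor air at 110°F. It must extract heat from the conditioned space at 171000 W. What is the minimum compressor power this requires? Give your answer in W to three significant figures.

In absolute terms T_C = 294.93 K and T_H = 316.48 K, so ΔT = 21.56 K.
COP_Carnot = T_C/ΔT = 294.93/21.56 = 13.68.
Ẇ_min = Q̇/COP_Carnot = 171000/13.68 = 12500 W.

12500 W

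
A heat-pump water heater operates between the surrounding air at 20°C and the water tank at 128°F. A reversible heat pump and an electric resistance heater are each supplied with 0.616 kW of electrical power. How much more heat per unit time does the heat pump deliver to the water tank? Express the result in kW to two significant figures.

5.4 kW

In absolute terms T_C = 293.15 K and T_H = 326.48 K, so ΔT = 33.33 K.
COP_Carnot = T_H/ΔT = 326.48/33.33 = 9.795.
The heat pump delivers Q̇_H = COP × Ẇ = 6.033 kW; the resistance heater delivers Ẇ = 0.6160 kW.
Extra = (COP − 1)·Ẇ = 5.417 kW.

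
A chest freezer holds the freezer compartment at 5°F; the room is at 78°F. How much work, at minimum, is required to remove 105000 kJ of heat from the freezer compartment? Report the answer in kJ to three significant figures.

16500 kJ

In absolute terms T_C = 258.15 K and T_H = 298.71 K, so ΔT = 40.56 K.
The reversible limit is COP_R = T_C/ΔT = 6.365, so W_min = Q_C/COP = Q_C·ΔT/T_C.
W_min = 105000 × 40.56/258.15 = 16500 kJ.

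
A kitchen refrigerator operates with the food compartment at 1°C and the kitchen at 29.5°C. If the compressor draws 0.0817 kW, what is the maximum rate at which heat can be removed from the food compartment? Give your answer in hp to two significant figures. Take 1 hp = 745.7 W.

In absolute terms T_C = 274.15 K and T_H = 302.65 K, so ΔT = 28.50 K.
COP_Carnot = T_C/ΔT = 274.15/28.50 = 9.619.
Q̇_max = COP_Carnot × Ẇ = 9.619 × 0.08170 kW = 0.7859 kW = 1.054 hp.

1.1 hp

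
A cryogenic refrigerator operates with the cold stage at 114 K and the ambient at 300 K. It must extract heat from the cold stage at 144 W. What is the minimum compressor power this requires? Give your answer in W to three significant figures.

235 W

The reservoir spacing is ΔT = 300 − 114 = 186.0 K.
COP_Carnot = T_C/ΔT = 114.00/186.0 = 0.6129.
Ẇ_min = Q̇/COP_Carnot = 144.0/0.6129 = 234.9 W.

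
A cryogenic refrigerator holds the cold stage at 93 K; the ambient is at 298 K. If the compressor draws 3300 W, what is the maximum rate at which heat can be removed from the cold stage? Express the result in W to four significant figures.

The reservoir spacing is ΔT = 298 − 93 = 205.0 K.
COP_Carnot = T_C/ΔT = 93.00/205.0 = 0.4537.
Q̇_max = COP_Carnot × Ẇ = 0.4537 × 3300 W = 1497 W.

1497 W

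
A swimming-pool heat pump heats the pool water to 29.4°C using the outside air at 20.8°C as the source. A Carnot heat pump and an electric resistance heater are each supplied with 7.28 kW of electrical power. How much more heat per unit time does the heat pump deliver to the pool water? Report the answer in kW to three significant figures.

In absolute terms T_C = 293.95 K and T_H = 302.55 K, so ΔT = 8.600 K.
COP_Carnot = T_H/ΔT = 302.55/8.600 = 35.18.
The heat pump delivers Q̇_H = COP × Ẇ = 256.1 kW; the resistance heater delivers Ẇ = 7.280 kW.
Extra = (COP − 1)·Ẇ = 248.8 kW.

249 kW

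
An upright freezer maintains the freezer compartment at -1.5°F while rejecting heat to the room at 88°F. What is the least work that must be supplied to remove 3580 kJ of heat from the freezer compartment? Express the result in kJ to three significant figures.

699 kJ

In absolute terms T_C = 254.54 K and T_H = 304.26 K, so ΔT = 49.72 K.
The reversible limit is COP_R = T_C/ΔT = 5.119, so W_min = Q_C/COP = Q_C·ΔT/T_C.
W_min = 3580 × 49.72/254.54 = 699.3 kJ.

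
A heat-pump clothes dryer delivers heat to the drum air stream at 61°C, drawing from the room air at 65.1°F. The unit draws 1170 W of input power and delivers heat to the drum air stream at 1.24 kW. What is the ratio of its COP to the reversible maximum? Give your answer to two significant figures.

Converting, Q̇_H = 1.240 kW = 1240 W, so COP_actual = Q̇_H/Ẇ = 1240/1170 = 1.060.
In absolute terms T_C = 291.54 K and T_H = 334.15 K, so ΔT = 42.61 K.
COP_Carnot = T_H/ΔT = 334.15/42.61 = 7.842.
η_II = COP_actual/COP_Carnot = 1.060/7.842 = 0.1352.

0.14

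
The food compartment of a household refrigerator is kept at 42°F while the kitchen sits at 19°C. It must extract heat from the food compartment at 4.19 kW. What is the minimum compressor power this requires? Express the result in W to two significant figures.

200 W

In absolute terms T_C = 278.71 K and T_H = 292.15 K, so ΔT = 13.44 K.
COP_Carnot = T_C/ΔT = 278.71/13.44 = 20.73.
Ẇ_min = Q̇/COP_Carnot = 4.190/20.73 = 0.2021 kW = 202.1 W.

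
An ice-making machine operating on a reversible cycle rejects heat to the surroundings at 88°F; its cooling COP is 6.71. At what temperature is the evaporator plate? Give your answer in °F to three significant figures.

For a Carnot refrigerator COP_R = T_C/(T_H − T_C), so T_C = COP·T_H/(1 + COP).
With T_H = 304.26 K, T_C = 6.71 × 304.26/7.710 = 264.80 K.
Converting, 264.80 K = 16.97°F.

17.0 °F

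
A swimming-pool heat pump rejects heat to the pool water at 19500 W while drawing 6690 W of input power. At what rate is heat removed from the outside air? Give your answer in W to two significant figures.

For a cyclic device the first law requires Q̇_H = Q̇_C + Ẇ.
Q̇_C = Q̇_H − Ẇ = 12810 W.

13000 W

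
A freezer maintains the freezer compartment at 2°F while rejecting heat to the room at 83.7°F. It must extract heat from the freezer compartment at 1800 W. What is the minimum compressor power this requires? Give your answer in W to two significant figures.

320 W

In absolute terms T_C = 256.48 K and T_H = 301.87 K, so ΔT = 45.39 K.
COP_Carnot = T_C/ΔT = 256.48/45.39 = 5.651.
Ẇ_min = Q̇/COP_Carnot = 1800/5.651 = 318.5 W.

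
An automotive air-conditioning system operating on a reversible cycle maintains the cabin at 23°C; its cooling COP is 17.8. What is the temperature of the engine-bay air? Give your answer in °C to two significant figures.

COP_R = T_C/(T_H − T_C) gives T_H − T_C = T_C/COP.
With T_C = 296.15 K, T_H = 296.15 × (1 + 1/17.8) = 312.79 K.
Converting, 312.79 K = 39.64°C.

40 °C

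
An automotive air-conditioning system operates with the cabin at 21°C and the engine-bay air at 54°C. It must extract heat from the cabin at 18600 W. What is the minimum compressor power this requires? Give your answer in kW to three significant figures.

In absolute terms T_C = 294.15 K and T_H = 327.15 K, so ΔT = 33.00 K.
COP_Carnot = T_C/ΔT = 294.15/33.00 = 8.914.
Ẇ_min = Q̇/COP_Carnot = 18600/8.914 = 2087 W = 2.087 kW.

2.09 kW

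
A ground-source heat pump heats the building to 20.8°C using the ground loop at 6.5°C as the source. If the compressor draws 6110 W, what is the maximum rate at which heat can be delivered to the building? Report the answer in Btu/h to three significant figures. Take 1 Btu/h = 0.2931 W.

429000 Btu/h

In absolute terms T_C = 279.65 K and T_H = 293.95 K, so ΔT = 14.30 K.
COP_Carnot = T_H/ΔT = 293.95/14.30 = 20.56.
Q̇_max = COP_Carnot × Ẇ = 20.56 × 6110 W = 125600 W = 428500 Btu/h.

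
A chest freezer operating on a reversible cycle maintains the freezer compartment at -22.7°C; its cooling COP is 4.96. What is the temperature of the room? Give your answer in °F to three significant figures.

COP_R = T_C/(T_H − T_C) gives T_H − T_C = T_C/COP.
With T_C = 250.45 K, T_H = 250.45 × (1 + 1/4.96) = 300.94 K.
Converting, 300.94 K = 82.03°F.

82.0 °F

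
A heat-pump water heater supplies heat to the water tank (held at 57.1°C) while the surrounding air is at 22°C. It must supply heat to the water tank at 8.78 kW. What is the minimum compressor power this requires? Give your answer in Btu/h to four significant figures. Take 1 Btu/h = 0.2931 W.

3184 Btu/h

In absolute terms T_C = 295.15 K and T_H = 330.25 K, so ΔT = 35.10 K.
COP_Carnot = T_H/ΔT = 330.25/35.10 = 9.409.
Ẇ_min = Q̇/COP_Carnot = 8.780/9.409 = 0.9332 kW = 3184 Btu/h.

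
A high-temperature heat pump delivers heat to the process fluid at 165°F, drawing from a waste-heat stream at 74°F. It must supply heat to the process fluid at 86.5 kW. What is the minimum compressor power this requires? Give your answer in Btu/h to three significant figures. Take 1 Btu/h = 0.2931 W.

43000 Btu/h

In absolute terms T_C = 296.48 K and T_H = 347.04 K, so ΔT = 50.56 K.
COP_Carnot = T_H/ΔT = 347.04/50.56 = 6.865.
Ẇ_min = Q̇/COP_Carnot = 86.50/6.865 = 12.60 kW = 42990 Btu/h.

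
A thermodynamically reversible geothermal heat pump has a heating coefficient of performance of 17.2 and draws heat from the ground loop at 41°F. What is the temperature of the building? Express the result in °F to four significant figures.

71.91 °F

COP_HP = T_H/(T_H − T_C) rearranges to T_H = COP·T_C/(COP − 1).
With T_C = 278.15 K, T_H = 17.2 × 278.15/16.20 = 295.32 K.
Converting, 295.32 K = 71.91°F.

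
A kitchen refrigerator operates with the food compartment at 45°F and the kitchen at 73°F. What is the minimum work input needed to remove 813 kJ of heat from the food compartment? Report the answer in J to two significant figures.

In absolute terms T_C = 280.37 K and T_H = 295.93 K, so ΔT = 15.56 K.
The reversible limit is COP_R = T_C/ΔT = 18.02, so W_min = Q_C/COP = Q_C·ΔT/T_C.
W_min = 813.0 × 15.56/280.37 = 45.11 kJ = 45110 J.

45000 J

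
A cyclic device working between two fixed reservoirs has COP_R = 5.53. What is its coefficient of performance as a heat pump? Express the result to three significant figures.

6.53

The first law on one cycle gives Q_H = Q_C + W, so Q_H/W = Q_C/W + 1.
COP_HP = COP_R + 1 = 5.53 + 1 = 6.53.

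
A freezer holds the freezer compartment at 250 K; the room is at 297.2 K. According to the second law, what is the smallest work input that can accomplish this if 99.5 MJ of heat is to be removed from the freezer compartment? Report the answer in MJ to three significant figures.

The reservoir spacing is ΔT = 297.2 − 250 = 47.20 K.
The reversible limit is COP_R = T_C/ΔT = 5.297, so W_min = Q_C/COP = Q_C·ΔT/T_C.
W_min = 99.50 × 47.20/250.00 = 18.79 MJ.

18.8 MJ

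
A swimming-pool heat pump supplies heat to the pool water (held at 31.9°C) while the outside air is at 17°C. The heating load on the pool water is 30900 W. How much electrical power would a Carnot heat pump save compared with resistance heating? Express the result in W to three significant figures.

29400 W

In absolute terms T_C = 290.15 K and T_H = 305.05 K, so ΔT = 14.90 K.
COP_Carnot = T_H/ΔT = 305.05/14.90 = 20.47.
Resistance heating needs Ẇ_res = Q̇_H = 30900 W; the reversible heat pump needs only Ẇ_hp = Q̇_H/COP = 1509 W.
Saving = 30900 − 1509 = 29390 W.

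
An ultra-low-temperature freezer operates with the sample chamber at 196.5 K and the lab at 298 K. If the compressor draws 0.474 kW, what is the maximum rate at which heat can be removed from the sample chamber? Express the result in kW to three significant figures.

0.918 kW

The reservoir spacing is ΔT = 298 − 196.5 = 101.5 K.
COP_Carnot = T_C/ΔT = 196.50/101.5 = 1.936.
Q̇_max = COP_Carnot × Ẇ = 1.936 × 0.4740 kW = 0.9176 kW.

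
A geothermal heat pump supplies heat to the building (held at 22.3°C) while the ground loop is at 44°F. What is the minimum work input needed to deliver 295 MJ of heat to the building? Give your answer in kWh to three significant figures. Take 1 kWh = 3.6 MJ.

In absolute terms T_C = 279.82 K and T_H = 295.45 K, so ΔT = 15.63 K.
The reversible limit is COP_HP = T_H/ΔT = 18.90, so W_min = Q_H/COP = Q_H·ΔT/T_H.
W_min = 295.0 × 15.63/295.45 = 15.61 MJ = 4.336 kWh.

4.34 kWh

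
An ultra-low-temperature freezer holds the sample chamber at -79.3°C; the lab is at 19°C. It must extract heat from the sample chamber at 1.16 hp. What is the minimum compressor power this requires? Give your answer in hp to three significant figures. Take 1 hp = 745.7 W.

In absolute terms T_C = 193.85 K and T_H = 292.15 K, so ΔT = 98.30 K.
COP_Carnot = T_C/ΔT = 193.85/98.30 = 1.972.
Ẇ_min = Q̇/COP_Carnot = 1.160/1.972 = 0.5882 hp.

0.588 hp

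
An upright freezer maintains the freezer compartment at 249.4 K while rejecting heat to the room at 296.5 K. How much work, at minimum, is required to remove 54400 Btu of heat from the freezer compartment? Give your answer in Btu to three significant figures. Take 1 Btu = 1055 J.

10300 Btu

The reservoir spacing is ΔT = 296.5 − 249.4 = 47.10 K.
The reversible limit is COP_R = T_C/ΔT = 5.295, so W_min = Q_C/COP = Q_C·ΔT/T_C.
W_min = 54400 × 47.10/249.40 = 10270 Btu.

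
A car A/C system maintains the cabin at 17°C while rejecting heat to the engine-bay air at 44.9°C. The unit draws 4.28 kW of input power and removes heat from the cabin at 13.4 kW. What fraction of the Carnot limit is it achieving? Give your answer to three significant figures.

COP_actual = Q̇_C/Ẇ = 13.40/4.280 = 3.131.
In absolute terms T_C = 290.15 K and T_H = 318.05 K, so ΔT = 27.90 K.
COP_Carnot = T_C/ΔT = 290.15/27.90 = 10.40.
η_II = COP_actual/COP_Carnot = 3.131/10.40 = 0.3011.

0.301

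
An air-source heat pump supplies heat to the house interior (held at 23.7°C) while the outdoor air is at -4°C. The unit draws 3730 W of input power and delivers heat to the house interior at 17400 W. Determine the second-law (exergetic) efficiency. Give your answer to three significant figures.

COP_actual = Q̇_H/Ẇ = 17400/3730 = 4.665.
In absolute terms T_C = 269.15 K and T_H = 296.85 K, so ΔT = 27.70 K.
COP_Carnot = T_H/ΔT = 296.85/27.70 = 10.72.
η_II = COP_actual/COP_Carnot = 4.665/10.72 = 0.4353.

0.435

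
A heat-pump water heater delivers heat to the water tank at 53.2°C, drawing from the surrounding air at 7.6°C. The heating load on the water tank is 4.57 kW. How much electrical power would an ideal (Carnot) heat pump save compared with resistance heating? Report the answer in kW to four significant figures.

In absolute terms T_C = 280.75 K and T_H = 326.35 K, so ΔT = 45.60 K.
COP_Carnot = T_H/ΔT = 326.35/45.60 = 7.157.
Resistance heating needs Ẇ_res = Q̇_H = 4.570 kW; the reversible heat pump needs only Ẇ_hp = Q̇_H/COP = 0.6386 kW.
Saving = 4.570 − 0.6386 = 3.931 kW.

3.931 kW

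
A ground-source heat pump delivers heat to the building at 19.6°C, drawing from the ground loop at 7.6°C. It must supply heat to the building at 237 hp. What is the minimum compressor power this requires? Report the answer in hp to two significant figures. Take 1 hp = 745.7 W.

9.7 hp

In absolute terms T_C = 280.75 K and T_H = 292.75 K, so ΔT = 12.00 K.
COP_Carnot = T_H/ΔT = 292.75/12.00 = 24.40.
Ẇ_min = Q̇/COP_Carnot = 237.0/24.40 = 9.715 hp.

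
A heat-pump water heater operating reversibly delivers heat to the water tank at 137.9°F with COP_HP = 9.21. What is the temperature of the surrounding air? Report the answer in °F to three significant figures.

COP_HP = T_H/(T_H − T_C) gives T_H − T_C = T_H/COP.
With T_H = 331.98 K, T_C = 331.98 × (1 − 1/9.21) = 295.94 K.
Converting, 295.94 K = 73.02°F.

73.0 °F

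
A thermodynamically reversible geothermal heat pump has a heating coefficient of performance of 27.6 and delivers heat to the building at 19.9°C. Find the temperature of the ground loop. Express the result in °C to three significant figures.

COP_HP = T_H/(T_H − T_C) gives T_H − T_C = T_H/COP.
With T_H = 293.05 K, T_C = 293.05 × (1 − 1/27.6) = 282.43 K.
Converting, 282.43 K = 9.28°C.

9.28 °C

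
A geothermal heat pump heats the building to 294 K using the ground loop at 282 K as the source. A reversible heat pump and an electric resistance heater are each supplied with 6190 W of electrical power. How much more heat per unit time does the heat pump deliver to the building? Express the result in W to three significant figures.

The reservoir spacing is ΔT = 294 − 282 = 12.00 K.
COP_Carnot = T_H/ΔT = 294.00/12.00 = 24.50.
The heat pump delivers Q̇_H = COP × Ẇ = 151700 W; the resistance heater delivers Ẇ = 6190 W.
Extra = (COP − 1)·Ẇ = 145500 W.

145000 W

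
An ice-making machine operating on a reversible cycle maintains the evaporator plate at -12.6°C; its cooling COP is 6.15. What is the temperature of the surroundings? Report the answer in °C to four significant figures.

29.77 °C

COP_R = T_C/(T_H − T_C) gives T_H − T_C = T_C/COP.
With T_C = 260.55 K, T_H = 260.55 × (1 + 1/6.15) = 302.92 K.
Converting, 302.92 K = 29.77°C.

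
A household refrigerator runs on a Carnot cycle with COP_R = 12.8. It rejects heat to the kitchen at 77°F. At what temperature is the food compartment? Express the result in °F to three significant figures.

38.1 °F

For a Carnot refrigerator COP_R = T_C/(T_H − T_C), so T_C = COP·T_H/(1 + COP).
With T_H = 298.15 K, T_C = 12.8 × 298.15/13.80 = 276.54 K.
Converting, 276.54 K = 38.11°F.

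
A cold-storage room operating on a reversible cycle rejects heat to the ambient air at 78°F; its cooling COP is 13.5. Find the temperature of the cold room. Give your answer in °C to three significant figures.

4.96 °C

For a Carnot refrigerator COP_R = T_C/(T_H − T_C), so T_C = COP·T_H/(1 + COP).
With T_H = 298.71 K, T_C = 13.5 × 298.71/14.50 = 278.11 K.
Converting, 278.11 K = 4.96°C.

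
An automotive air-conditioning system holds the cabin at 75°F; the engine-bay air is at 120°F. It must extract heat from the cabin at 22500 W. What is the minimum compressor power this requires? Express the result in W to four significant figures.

1894 W

In absolute terms T_C = 297.04 K and T_H = 322.04 K, so ΔT = 25.00 K.
COP_Carnot = T_C/ΔT = 297.04/25.00 = 11.88.
Ẇ_min = Q̇/COP_Carnot = 22500/11.88 = 1894 W.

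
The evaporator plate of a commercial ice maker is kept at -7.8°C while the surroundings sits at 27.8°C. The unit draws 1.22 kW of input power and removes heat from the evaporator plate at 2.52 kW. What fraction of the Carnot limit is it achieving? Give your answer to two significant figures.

0.28

COP_actual = Q̇_C/Ẇ = 2.520/1.220 = 2.066.
In absolute terms T_C = 265.35 K and T_H = 300.95 K, so ΔT = 35.60 K.
COP_Carnot = T_C/ΔT = 265.35/35.60 = 7.454.
η_II = COP_actual/COP_Carnot = 2.066/7.454 = 0.2771.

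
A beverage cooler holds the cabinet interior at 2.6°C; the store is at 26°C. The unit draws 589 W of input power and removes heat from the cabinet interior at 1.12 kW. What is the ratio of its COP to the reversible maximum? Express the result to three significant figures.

0.161

Converting, Q̇_C = 1.120 kW = 1120 W, so COP_actual = Q̇_C/Ẇ = 1120/589.0 = 1.902.
In absolute terms T_C = 275.75 K and T_H = 299.15 K, so ΔT = 23.40 K.
COP_Carnot = T_C/ΔT = 275.75/23.40 = 11.78.
η_II = COP_actual/COP_Carnot = 1.902/11.78 = 0.1614.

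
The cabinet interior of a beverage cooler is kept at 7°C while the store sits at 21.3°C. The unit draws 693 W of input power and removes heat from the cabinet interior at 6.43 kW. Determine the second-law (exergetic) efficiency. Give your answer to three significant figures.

Converting, Q̇_C = 6.430 kW = 6430 W, so COP_actual = Q̇_C/Ẇ = 6430/693.0 = 9.278.
In absolute terms T_C = 280.15 K and T_H = 294.45 K, so ΔT = 14.30 K.
COP_Carnot = T_C/ΔT = 280.15/14.30 = 19.59.
η_II = COP_actual/COP_Carnot = 9.278/19.59 = 0.4736.

0.474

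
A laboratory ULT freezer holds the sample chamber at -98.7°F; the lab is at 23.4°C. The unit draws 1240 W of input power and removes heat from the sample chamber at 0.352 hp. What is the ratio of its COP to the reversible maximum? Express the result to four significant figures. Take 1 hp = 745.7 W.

0.1013

Converting, Q̇_C = 0.3520 hp = 262.5 W, so COP_actual = Q̇_C/Ẇ = 262.5/1240 = 0.2117.
In absolute terms T_C = 200.54 K and T_H = 296.55 K, so ΔT = 96.01 K.
COP_Carnot = T_C/ΔT = 200.54/96.01 = 2.089.
η_II = COP_actual/COP_Carnot = 0.2117/2.089 = 0.1013.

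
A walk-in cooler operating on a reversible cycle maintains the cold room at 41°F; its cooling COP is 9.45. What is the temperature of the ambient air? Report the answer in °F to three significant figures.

COP_R = T_C/(T_H − T_C) gives T_H − T_C = T_C/COP.
With T_C = 278.15 K, T_H = 278.15 × (1 + 1/9.45) = 307.58 K.
Converting, 307.58 K = 93.98°F.

94.0 °F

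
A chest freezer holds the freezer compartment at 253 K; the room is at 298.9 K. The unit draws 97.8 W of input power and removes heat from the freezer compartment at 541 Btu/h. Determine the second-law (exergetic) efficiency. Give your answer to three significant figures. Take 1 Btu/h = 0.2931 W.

0.294

Converting, Q̇_C = 541.0 Btu/h = 158.6 W, so COP_actual = Q̇_C/Ẇ = 158.6/97.80 = 1.621.
The reservoir spacing is ΔT = 298.9 − 253 = 45.90 K.
COP_Carnot = T_C/ΔT = 253.00/45.90 = 5.512.
η_II = COP_actual/COP_Carnot = 1.621/5.512 = 0.2941.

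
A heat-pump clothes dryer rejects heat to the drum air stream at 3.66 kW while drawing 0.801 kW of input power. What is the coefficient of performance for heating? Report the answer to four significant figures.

4.569

The first law gives Q̇_H = Q̇_C + Ẇ, so the three rates are Q̇_C = 2.859, Q̇_H = 3.660, Ẇ = 0.8010 kW.
COP_HP = Q̇_H/Ẇ = 3.660/0.8010 = 4.569.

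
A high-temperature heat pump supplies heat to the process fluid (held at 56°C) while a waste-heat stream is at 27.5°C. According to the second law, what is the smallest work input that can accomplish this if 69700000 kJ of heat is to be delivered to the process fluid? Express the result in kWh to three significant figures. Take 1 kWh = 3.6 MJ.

1680 kWh

In absolute terms T_C = 300.65 K and T_H = 329.15 K, so ΔT = 28.50 K.
The reversible limit is COP_HP = T_H/ΔT = 11.55, so W_min = Q_H/COP = Q_H·ΔT/T_H.
W_min = 69700000 × 28.50/329.15 = 6035000 kJ = 1676 kWh.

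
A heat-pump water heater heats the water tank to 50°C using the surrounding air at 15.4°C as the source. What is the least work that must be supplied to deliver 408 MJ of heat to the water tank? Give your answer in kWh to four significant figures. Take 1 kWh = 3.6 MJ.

In absolute terms T_C = 288.55 K and T_H = 323.15 K, so ΔT = 34.60 K.
The reversible limit is COP_HP = T_H/ΔT = 9.340, so W_min = Q_H/COP = Q_H·ΔT/T_H.
W_min = 408.0 × 34.60/323.15 = 43.68 MJ = 12.13 kWh.

12.13 kWh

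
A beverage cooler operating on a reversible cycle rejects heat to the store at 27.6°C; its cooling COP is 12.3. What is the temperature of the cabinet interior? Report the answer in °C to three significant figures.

4.99 °C

For a Carnot refrigerator COP_R = T_C/(T_H − T_C), so T_C = COP·T_H/(1 + COP).
With T_H = 300.75 K, T_C = 12.3 × 300.75/13.30 = 278.14 K.
Converting, 278.14 K = 4.99°C.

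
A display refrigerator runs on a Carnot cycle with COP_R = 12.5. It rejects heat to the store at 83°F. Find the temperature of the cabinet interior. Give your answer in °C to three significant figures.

For a Carnot refrigerator COP_R = T_C/(T_H − T_C), so T_C = COP·T_H/(1 + COP).
With T_H = 301.48 K, T_C = 12.5 × 301.48/13.50 = 279.15 K.
Converting, 279.15 K = 6.00°C.

6.00 °C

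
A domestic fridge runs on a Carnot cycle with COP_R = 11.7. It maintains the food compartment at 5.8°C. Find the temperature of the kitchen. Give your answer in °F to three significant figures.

COP_R = T_C/(T_H − T_C) gives T_H − T_C = T_C/COP.
With T_C = 278.95 K, T_H = 278.95 × (1 + 1/11.7) = 302.79 K.
Converting, 302.79 K = 85.36°F.

85.4 °F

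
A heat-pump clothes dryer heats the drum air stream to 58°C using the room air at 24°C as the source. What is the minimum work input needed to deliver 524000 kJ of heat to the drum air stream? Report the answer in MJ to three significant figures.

In absolute terms T_C = 297.15 K and T_H = 331.15 K, so ΔT = 34.00 K.
The reversible limit is COP_HP = T_H/ΔT = 9.740, so W_min = Q_H/COP = Q_H·ΔT/T_H.
W_min = 524000 × 34.00/331.15 = 53800 kJ = 53.80 MJ.

53.8 MJ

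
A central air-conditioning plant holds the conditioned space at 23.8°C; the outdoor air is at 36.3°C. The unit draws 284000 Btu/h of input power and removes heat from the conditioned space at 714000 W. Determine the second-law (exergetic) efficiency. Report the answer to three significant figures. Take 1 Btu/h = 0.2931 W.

Converting, Q̇_C = 714000 W = 2436000 Btu/h, so COP_actual = Q̇_C/Ẇ = 2436000/284000 = 8.578.
In absolute terms T_C = 296.95 K and T_H = 309.45 K, so ΔT = 12.50 K.
COP_Carnot = T_C/ΔT = 296.95/12.50 = 23.76.
η_II = COP_actual/COP_Carnot = 8.578/23.76 = 0.3611.

0.361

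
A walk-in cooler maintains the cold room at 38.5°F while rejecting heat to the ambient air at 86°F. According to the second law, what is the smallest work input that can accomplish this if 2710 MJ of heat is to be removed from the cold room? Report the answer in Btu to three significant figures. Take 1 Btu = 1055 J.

245000 Btu

In absolute terms T_C = 276.76 K and T_H = 303.15 K, so ΔT = 26.39 K.
The reversible limit is COP_R = T_C/ΔT = 10.49, so W_min = Q_C/COP = Q_C·ΔT/T_C.
W_min = 2710 × 26.39/276.76 = 258.4 MJ = 244900 Btu.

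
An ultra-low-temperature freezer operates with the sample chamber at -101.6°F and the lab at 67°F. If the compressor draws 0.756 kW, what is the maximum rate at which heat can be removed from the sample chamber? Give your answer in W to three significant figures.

1610 W

In absolute terms T_C = 198.93 K and T_H = 292.59 K, so ΔT = 93.67 K.
COP_Carnot = T_C/ΔT = 198.93/93.67 = 2.124.
Q̇_max = COP_Carnot × Ẇ = 2.124 × 0.7560 kW = 1.606 kW = 1606 W.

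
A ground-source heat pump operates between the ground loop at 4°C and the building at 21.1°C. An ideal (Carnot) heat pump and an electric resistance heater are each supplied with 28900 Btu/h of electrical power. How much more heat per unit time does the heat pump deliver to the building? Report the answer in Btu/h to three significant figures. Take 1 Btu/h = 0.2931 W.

468000 Btu/h

In absolute terms T_C = 277.15 K and T_H = 294.25 K, so ΔT = 17.10 K.
COP_Carnot = T_H/ΔT = 294.25/17.10 = 17.21.
The heat pump delivers Q̇_H = COP × Ẇ = 497300 Btu/h; the resistance heater delivers Ẇ = 28900 Btu/h.
Extra = (COP − 1)·Ẇ = 468400 Btu/h.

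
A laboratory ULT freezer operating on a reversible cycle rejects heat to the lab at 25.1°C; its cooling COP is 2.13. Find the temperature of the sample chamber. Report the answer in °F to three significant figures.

For a Carnot refrigerator COP_R = T_C/(T_H − T_C), so T_C = COP·T_H/(1 + COP).
With T_H = 298.25 K, T_C = 2.13 × 298.25/3.130 = 202.96 K.
Converting, 202.96 K = -94.34°F.

-94.3 °F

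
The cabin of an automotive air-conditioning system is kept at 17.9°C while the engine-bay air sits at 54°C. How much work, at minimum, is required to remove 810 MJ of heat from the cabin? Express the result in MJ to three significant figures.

100 MJ

In absolute terms T_C = 291.05 K and T_H = 327.15 K, so ΔT = 36.10 K.
The reversible limit is COP_R = T_C/ΔT = 8.062, so W_min = Q_C/COP = Q_C·ΔT/T_C.
W_min = 810.0 × 36.10/291.05 = 100.5 MJ.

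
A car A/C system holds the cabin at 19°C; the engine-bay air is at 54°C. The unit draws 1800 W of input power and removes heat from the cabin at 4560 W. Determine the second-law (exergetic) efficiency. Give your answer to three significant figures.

COP_actual = Q̇_C/Ẇ = 4560/1800 = 2.533.
In absolute terms T_C = 292.15 K and T_H = 327.15 K, so ΔT = 35.00 K.
COP_Carnot = T_C/ΔT = 292.15/35.00 = 8.347.
η_II = COP_actual/COP_Carnot = 2.533/8.347 = 0.3035.

0.303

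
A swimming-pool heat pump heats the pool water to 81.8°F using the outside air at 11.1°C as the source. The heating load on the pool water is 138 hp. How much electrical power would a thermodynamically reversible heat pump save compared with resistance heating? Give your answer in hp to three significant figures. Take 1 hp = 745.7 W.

130 hp

In absolute terms T_C = 284.25 K and T_H = 300.82 K, so ΔT = 16.57 K.
COP_Carnot = T_H/ΔT = 300.82/16.57 = 18.16.
Resistance heating needs Ẇ_res = Q̇_H = 138.0 hp; the reversible heat pump needs only Ẇ_hp = Q̇_H/COP = 7.600 hp.
Saving = 138.0 − 7.600 = 130.4 hp.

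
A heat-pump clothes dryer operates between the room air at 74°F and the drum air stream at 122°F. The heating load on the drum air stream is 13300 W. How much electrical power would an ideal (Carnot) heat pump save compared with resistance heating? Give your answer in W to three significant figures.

In absolute terms T_C = 296.48 K and T_H = 323.15 K, so ΔT = 26.67 K.
COP_Carnot = T_H/ΔT = 323.15/26.67 = 12.12.
Resistance heating needs Ẇ_res = Q̇_H = 13300 W; the reversible heat pump needs only Ẇ_hp = Q̇_H/COP = 1098 W.
Saving = 13300 − 1098 = 12200 W.

12200 W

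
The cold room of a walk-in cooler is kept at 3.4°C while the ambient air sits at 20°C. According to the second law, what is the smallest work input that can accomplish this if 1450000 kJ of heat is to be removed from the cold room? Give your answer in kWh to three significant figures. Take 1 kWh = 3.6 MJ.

In absolute terms T_C = 276.55 K and T_H = 293.15 K, so ΔT = 16.60 K.
The reversible limit is COP_R = T_C/ΔT = 16.66, so W_min = Q_C/COP = Q_C·ΔT/T_C.
W_min = 1450000 × 16.60/276.55 = 87040 kJ = 24.18 kWh.

24.2 kWh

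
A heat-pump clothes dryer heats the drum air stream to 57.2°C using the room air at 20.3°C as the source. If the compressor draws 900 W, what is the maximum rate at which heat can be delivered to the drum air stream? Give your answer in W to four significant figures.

In absolute terms T_C = 293.45 K and T_H = 330.35 K, so ΔT = 36.90 K.
COP_Carnot = T_H/ΔT = 330.35/36.90 = 8.953.
Q̇_max = COP_Carnot × Ẇ = 8.953 × 900.0 W = 8057 W.

8057 W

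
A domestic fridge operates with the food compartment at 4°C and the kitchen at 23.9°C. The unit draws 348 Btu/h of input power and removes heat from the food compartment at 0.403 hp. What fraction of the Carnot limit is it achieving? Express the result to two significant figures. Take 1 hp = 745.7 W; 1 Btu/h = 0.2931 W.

Converting, Q̇_C = 0.4030 hp = 1025 Btu/h, so COP_actual = Q̇_C/Ẇ = 1025/348.0 = 2.946.
In absolute terms T_C = 277.15 K and T_H = 297.05 K, so ΔT = 19.90 K.
COP_Carnot = T_C/ΔT = 277.15/19.90 = 13.93.
η_II = COP_actual/COP_Carnot = 2.946/13.93 = 0.2115.

0.21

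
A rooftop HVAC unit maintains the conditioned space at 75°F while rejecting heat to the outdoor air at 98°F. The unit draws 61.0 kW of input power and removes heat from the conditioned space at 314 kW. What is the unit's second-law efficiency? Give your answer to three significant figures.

COP_actual = Q̇_C/Ẇ = 314.0/61.00 = 5.148.
In absolute terms T_C = 297.04 K and T_H = 309.82 K, so ΔT = 12.78 K.
COP_Carnot = T_C/ΔT = 297.04/12.78 = 23.25.
η_II = COP_actual/COP_Carnot = 5.148/23.25 = 0.2214.

0.221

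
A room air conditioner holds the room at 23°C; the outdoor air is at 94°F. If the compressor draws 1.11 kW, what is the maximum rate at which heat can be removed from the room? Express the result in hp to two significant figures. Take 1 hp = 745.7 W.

39 hp

In absolute terms T_C = 296.15 K and T_H = 307.59 K, so ΔT = 11.44 K.
COP_Carnot = T_C/ΔT = 296.15/11.44 = 25.88.
Q̇_max = COP_Carnot × Ẇ = 25.88 × 1.110 kW = 28.72 kW = 38.52 hp.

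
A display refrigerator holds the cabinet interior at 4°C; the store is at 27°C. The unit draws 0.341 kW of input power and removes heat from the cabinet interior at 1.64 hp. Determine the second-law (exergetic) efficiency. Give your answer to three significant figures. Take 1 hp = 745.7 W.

Converting, Q̇_C = 1.640 hp = 1.223 kW, so COP_actual = Q̇_C/Ẇ = 1.223/0.3410 = 3.586.
In absolute terms T_C = 277.15 K and T_H = 300.15 K, so ΔT = 23.00 K.
COP_Carnot = T_C/ΔT = 277.15/23.00 = 12.05.
η_II = COP_actual/COP_Carnot = 3.586/12.05 = 0.2976.

0.298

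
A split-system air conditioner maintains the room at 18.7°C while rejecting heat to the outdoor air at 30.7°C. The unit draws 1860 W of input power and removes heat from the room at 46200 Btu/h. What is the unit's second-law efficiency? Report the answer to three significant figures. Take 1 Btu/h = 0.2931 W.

Converting, Q̇_C = 46200 Btu/h = 13540 W, so COP_actual = Q̇_C/Ẇ = 13540/1860 = 7.280.
In absolute terms T_C = 291.85 K and T_H = 303.85 K, so ΔT = 12.00 K.
COP_Carnot = T_C/ΔT = 291.85/12.00 = 24.32.
η_II = COP_actual/COP_Carnot = 7.280/24.32 = 0.2993.

0.299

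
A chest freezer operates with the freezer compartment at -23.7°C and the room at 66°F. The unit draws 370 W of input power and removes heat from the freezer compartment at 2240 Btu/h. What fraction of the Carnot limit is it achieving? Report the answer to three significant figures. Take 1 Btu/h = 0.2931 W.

Converting, Q̇_C = 2240 Btu/h = 656.5 W, so COP_actual = Q̇_C/Ẇ = 656.5/370.0 = 1.774.
In absolute terms T_C = 249.45 K and T_H = 292.04 K, so ΔT = 42.59 K.
COP_Carnot = T_C/ΔT = 249.45/42.59 = 5.857.
η_II = COP_actual/COP_Carnot = 1.774/5.857 = 0.3030.

0.303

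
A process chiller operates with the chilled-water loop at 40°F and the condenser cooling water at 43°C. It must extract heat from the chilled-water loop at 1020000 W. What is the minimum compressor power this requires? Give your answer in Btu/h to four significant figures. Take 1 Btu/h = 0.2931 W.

483300 Btu/h

In absolute terms T_C = 277.59 K and T_H = 316.15 K, so ΔT = 38.56 K.
COP_Carnot = T_C/ΔT = 277.59/38.56 = 7.200.
Ẇ_min = Q̇/COP_Carnot = 1020000/7.200 = 141700 W = 483300 Btu/h.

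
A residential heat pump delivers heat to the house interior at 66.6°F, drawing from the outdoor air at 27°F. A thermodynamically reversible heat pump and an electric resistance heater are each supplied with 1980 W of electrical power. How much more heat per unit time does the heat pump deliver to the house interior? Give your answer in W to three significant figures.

24300 W

In absolute terms T_C = 270.37 K and T_H = 292.37 K, so ΔT = 22.00 K.
COP_Carnot = T_H/ΔT = 292.37/22.00 = 13.29.
The heat pump delivers Q̇_H = COP × Ẇ = 26310 W; the resistance heater delivers Ẇ = 1980 W.
Extra = (COP − 1)·Ẇ = 24330 W.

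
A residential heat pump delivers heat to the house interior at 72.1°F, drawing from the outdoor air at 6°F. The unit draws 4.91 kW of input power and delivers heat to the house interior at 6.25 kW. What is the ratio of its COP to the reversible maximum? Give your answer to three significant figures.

COP_actual = Q̇_H/Ẇ = 6.250/4.910 = 1.273.
In absolute terms T_C = 258.71 K and T_H = 295.43 K, so ΔT = 36.72 K.
COP_Carnot = T_H/ΔT = 295.43/36.72 = 8.045.
η_II = COP_actual/COP_Carnot = 1.273/8.045 = 0.1582.

0.158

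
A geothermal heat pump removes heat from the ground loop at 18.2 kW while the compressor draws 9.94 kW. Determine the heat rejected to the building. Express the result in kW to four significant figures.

28.14 kW

For a cyclic device the first law requires Q̇_H = Q̇_C + Ẇ.
Q̇_H = Q̇_C + Ẇ = 28.14 kW.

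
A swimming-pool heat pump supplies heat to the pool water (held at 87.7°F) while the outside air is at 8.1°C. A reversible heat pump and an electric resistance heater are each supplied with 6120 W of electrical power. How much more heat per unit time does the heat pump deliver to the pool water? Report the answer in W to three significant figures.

75300 W

In absolute terms T_C = 281.25 K and T_H = 304.09 K, so ΔT = 22.84 K.
COP_Carnot = T_H/ΔT = 304.09/22.84 = 13.31.
The heat pump delivers Q̇_H = COP × Ẇ = 81470 W; the resistance heater delivers Ẇ = 6120 W.
Extra = (COP − 1)·Ẇ = 75350 W.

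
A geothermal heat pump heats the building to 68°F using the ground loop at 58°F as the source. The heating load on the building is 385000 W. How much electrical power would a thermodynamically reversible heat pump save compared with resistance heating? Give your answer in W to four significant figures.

In absolute terms T_C = 287.59 K and T_H = 293.15 K, so ΔT = 5.556 K.
COP_Carnot = T_H/ΔT = 293.15/5.556 = 52.77.
Resistance heating needs Ẇ_res = Q̇_H = 385000 W; the reversible heat pump needs only Ẇ_hp = Q̇_H/COP = 7296 W.
Saving = 385000 − 7296 = 377700 W.

377700 W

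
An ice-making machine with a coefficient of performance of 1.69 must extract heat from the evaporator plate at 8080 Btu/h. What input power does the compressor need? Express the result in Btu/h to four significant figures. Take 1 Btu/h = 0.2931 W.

Ẇ = Q̇_C/COP = 8080/1.69 = 4781 Btu/h.

4781 Btu/h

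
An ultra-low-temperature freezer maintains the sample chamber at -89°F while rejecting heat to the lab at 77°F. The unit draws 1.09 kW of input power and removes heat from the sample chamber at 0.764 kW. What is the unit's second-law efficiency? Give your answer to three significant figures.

COP_actual = Q̇_C/Ẇ = 0.7640/1.090 = 0.7009.
In absolute terms T_C = 205.93 K and T_H = 298.15 K, so ΔT = 92.22 K.
COP_Carnot = T_C/ΔT = 205.93/92.22 = 2.233.
η_II = COP_actual/COP_Carnot = 0.7009/2.233 = 0.3139.

0.314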